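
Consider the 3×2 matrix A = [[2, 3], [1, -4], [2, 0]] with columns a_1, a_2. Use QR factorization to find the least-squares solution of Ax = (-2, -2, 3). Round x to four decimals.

x = (-0.0181, 0.0814)

q_1 = a_1/‖a_1‖ = (2, 1, 2)/3.0000 = (0.6667, 0.3333, 0.6667).
r_{12} = q_1·a_2 = 0.6667.
u_2 = a_2 − 0.6667·q_1 = (2.5556, -4.2222, -0.4444).
‖u_2‖ = 4.9554, so q_2 = (0.5157, -0.8521, -0.0897).
Qᵀb = (0.0000, 0.4036).
Back-substitute: x_2 = 0.4036/4.9554 = 0.0814.
x_1 = (0.0000 − 0.6667·0.0814)/3.0000 = -0.0181.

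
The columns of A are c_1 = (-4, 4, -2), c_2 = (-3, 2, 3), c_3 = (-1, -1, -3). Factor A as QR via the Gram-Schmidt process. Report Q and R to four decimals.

Q = [[-0.6667, -0.3550, -0.6554], [0.6667, 0.1092, -0.7373], [-0.3333, 0.9285, -0.1638]], R = [[6.0000, 2.3333, 1.0000], [0.0000, 4.0689, -2.5396], [0.0000, 0.0000, 1.8842]]

c_1 = (-4, 4, -2); ‖c_1‖ = 6.0000, so q_1 = (-0.6667, 0.6667, -0.3333).
q_1·c_2 = (-0.6667)·(-3) + 0.6667·2 + (-0.3333)·3 = 2.3333.
u_2 = c_2 − 2.3333·q_1 = (-1.4444, 0.4444, 3.7778).
‖u_2‖ = 4.0689, so q_2 = (-0.3550, 0.1092, 0.9285).
q_1·c_3 = (-0.6667)·(-1) + 0.6667·(-1) + (-0.3333)·(-3) = 1.0000; q_2·c_3 = (-0.3550)·(-1) + 0.1092·(-1) + 0.9285·(-3) = -2.5396.
u_3 = c_3 − 1.0000·q_1 + 2.5396·q_2 = (-1.2349, -1.3893, -0.3087).
‖u_3‖ = 1.8842, so q_3 = (-0.6554, -0.7373, -0.1638).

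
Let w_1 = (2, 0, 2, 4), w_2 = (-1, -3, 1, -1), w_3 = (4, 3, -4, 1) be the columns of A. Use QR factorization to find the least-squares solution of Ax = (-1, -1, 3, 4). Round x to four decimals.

x = (0.8750, -0.3333, -0.5833)

w_1 = (2, 0, 2, 4); ‖w_1‖ = 4.8990, so e_1 = (0.4082, 0.0000, 0.4082, 0.8165).
e_1·w_2 = 0.4082·(-1) + 0.0000·(-3) + 0.4082·1 + 0.8165·(-1) = -0.8165.
u_2 = w_2 + 0.8165·e_1 = (-0.6667, -3.0000, 1.3333, -0.3333).
‖u_2‖ = 3.3665, so e_2 = (-0.1980, -0.8911, 0.3961, -0.0990).
e_1·w_3 = 0.4082·4 + 0.0000·3 + 0.4082·(-4) + 0.8165·1 = 0.8165; e_2·w_3 = (-0.1980)·4 + (-0.8911)·3 + 0.3961·(-4) + (-0.0990)·1 = -5.1488.
u_3 = w_3 − 0.8165·e_1 + 5.1488·e_2 = (2.6471, -1.5882, -2.2941, -0.1765).
‖u_3‖ = 3.8501, so e_3 = (0.6875, -0.4125, -0.5959, -0.0458).
Qᵀb = (4.0825, 1.8813, -2.2459).
Back-substitute: x_3 = -2.2459/3.8501 = -0.5833.
x_2 = (1.8813 + 5.1488·(-0.5833))/3.3665 = -0.3333.
x_1 = (4.0825 + 0.8165·(-0.3333) − 0.8165·(-0.5833))/4.8990 = 0.8750.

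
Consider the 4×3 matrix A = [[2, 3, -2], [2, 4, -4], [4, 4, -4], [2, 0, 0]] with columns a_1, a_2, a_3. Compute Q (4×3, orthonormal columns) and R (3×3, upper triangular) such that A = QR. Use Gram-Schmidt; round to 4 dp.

a_1 = (2, 2, 4, 2); ‖a_1‖ = 5.2915, so q_1 = (0.3780, 0.3780, 0.7559, 0.3780).
q_1·a_2 = 0.3780·3 + 0.3780·4 + 0.7559·4 + 0.3780·0 = 5.6695.
u_2 = a_2 − 5.6695·q_1 = (0.8571, 1.8571, -0.2857, -2.1429).
‖u_2‖ = 2.9761, so q_2 = (0.2880, 0.6240, -0.0960, -0.7200).
q_1·a_3 = 0.3780·(-2) + 0.3780·(-4) + 0.7559·(-4) + 0.3780·0 = -5.2915; q_2·a_3 = 0.2880·(-2) + 0.6240·(-4) + (-0.0960)·(-4) + (-0.7200)·0 = -2.6881.
u_3 = a_3 + 5.2915·q_1 + 2.6881·q_2 = (0.7742, -0.3226, -0.2581, 0.0645).
‖u_3‖ = 0.8799, so q_3 = (0.8799, -0.3666, -0.2933, 0.0733).

Q = [[0.3780, 0.2880, 0.8799], [0.3780, 0.6240, -0.3666], [0.7559, -0.0960, -0.2933], [0.3780, -0.7200, 0.0733]], R = [[5.2915, 5.6695, -5.2915], [0.0000, 2.9761, -2.6881], [0.0000, 0.0000, 0.8799]]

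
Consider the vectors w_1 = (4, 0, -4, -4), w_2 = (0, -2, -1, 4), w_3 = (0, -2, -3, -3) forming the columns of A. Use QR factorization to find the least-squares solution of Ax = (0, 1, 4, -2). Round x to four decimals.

x = (-0.2281, -0.8715, -0.3128)

w_1 = (4, 0, -4, -4); ‖w_1‖ = 6.9282, so q_1 = (0.5774, 0.0000, -0.5774, -0.5774).
q_1·w_2 = 0.5774·0 + 0.0000·(-2) + (-0.5774)·(-1) + (-0.5774)·4 = -1.7321.
u_2 = w_2 + 1.7321·q_1 = (1.0000, -2.0000, -2.0000, 3.0000).
‖u_2‖ = 4.2426, so q_2 = (0.2357, -0.4714, -0.4714, 0.7071).
q_1·w_3 = 0.5774·0 + 0.0000·(-2) + (-0.5774)·(-3) + (-0.5774)·(-3) = 3.4641; q_2·w_3 = 0.2357·0 + (-0.4714)·(-2) + (-0.4714)·(-3) + 0.7071·(-3) = 0.2357.
u_3 = w_3 − 3.4641·q_1 − 0.2357·q_2 = (-2.0556, -1.8889, -0.8889, -1.1667).
‖u_3‖ = 3.1535, so q_3 = (-0.6518, -0.5990, -0.2819, -0.3700).
Qᵀb = (-1.1547, -3.7712, -0.9866).
Back-substitute: x_3 = -0.9866/3.1535 = -0.3128.
x_2 = (-3.7712 − 0.2357·(-0.3128))/4.2426 = -0.8715.
x_1 = (-1.1547 + 1.7321·(-0.8715) − 3.4641·(-0.3128))/6.9282 = -0.2281.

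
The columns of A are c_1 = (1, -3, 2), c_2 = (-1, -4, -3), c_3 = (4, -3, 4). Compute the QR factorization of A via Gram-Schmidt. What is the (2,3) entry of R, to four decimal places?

r_{23} = -2.3370

c_1 = (1, -3, 2); ‖c_1‖ = 3.7417, so q_1 = (0.2673, -0.8018, 0.5345).
q_1·c_2 = 0.2673·(-1) + (-0.8018)·(-4) + 0.5345·(-3) = 1.3363.
u_2 = c_2 − 1.3363·q_1 = (-1.3571, -2.9286, -3.7143).
‖u_2‖ = 4.9208, so q_2 = (-0.2758, -0.5951, -0.7548).
r_{23} = q_2·c_3 = -2.3370.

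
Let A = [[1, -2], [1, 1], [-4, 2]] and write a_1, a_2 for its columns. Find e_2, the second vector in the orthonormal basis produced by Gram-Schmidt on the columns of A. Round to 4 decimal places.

e_1 = a_1/‖a_1‖ = (1, 1, -4)/4.2426 = (0.2357, 0.2357, -0.9428).
r_{12} = e_1·a_2 = -2.1213.
u_2 = a_2 + 2.1213·e_1 = (-1.5000, 1.5000, 0.0000).
‖u_2‖ = 2.1213, so e_2 = (-0.7071, 0.7071, 0.0000).

e_2 = (-0.7071, 0.7071, 0.0000)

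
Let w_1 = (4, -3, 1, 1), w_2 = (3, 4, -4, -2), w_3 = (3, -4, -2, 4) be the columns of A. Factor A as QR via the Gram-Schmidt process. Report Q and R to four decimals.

Q = [[0.7698, 0.5885, -0.1664], [-0.5774, 0.5044, -0.2280], [0.1925, -0.5717, -0.6874], [0.1925, -0.2690, 0.6692]], R = [[5.1962, -1.1547, 5.0037], [0.0000, 6.6081, -0.1850], [0.0000, 0.0000, 4.4642]]

q_1 = w_1/‖w_1‖ = (4, -3, 1, 1)/5.1962 = (0.7698, -0.5774, 0.1925, 0.1925).
r_{12} = q_1·w_2 = -1.1547.
u_2 = w_2 + 1.1547·q_1 = (3.8889, 3.3333, -3.7778, -1.7778).
‖u_2‖ = 6.6081, so q_2 = (0.5885, 0.5044, -0.5717, -0.2690).
r_{13} = q_1·w_3 = 5.0037; r_{23} = q_2·w_3 = -0.1850.
u_3 = w_3 − 5.0037·q_1 + 0.1850·q_2 = (-0.7430, -1.0178, -3.0687, 2.9873).
‖u_3‖ = 4.4642, so q_3 = (-0.1664, -0.2280, -0.6874, 0.6692).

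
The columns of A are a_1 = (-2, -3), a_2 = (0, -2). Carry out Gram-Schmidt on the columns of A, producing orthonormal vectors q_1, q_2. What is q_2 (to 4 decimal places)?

a_1 = (-2, -3); ‖a_1‖ = 3.6056, so q_1 = (-0.5547, -0.8321).
q_1·a_2 = (-0.5547)·0 + (-0.8321)·(-2) = 1.6641.
u_2 = a_2 − 1.6641·q_1 = (0.9231, -0.6154).
‖u_2‖ = 1.1094, so q_2 = (0.8321, -0.5547).

q_2 = (0.8321, -0.5547)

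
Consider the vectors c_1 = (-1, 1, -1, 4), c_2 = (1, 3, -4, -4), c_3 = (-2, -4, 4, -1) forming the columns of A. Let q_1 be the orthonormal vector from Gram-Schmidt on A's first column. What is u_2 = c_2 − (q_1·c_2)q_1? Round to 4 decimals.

c_1 = (-1, 1, -1, 4); ‖c_1‖ = 4.3589, so q_1 = (-0.2294, 0.2294, -0.2294, 0.9177).
q_1·c_2 = (-0.2294)·1 + 0.2294·3 + (-0.2294)·(-4) + 0.9177·(-4) = -2.2942.
u_2 = c_2 + 2.2942·q_1 = (0.4737, 3.5263, -4.5263, -1.8947).

u_2 = (0.4737, 3.5263, -4.5263, -1.8947)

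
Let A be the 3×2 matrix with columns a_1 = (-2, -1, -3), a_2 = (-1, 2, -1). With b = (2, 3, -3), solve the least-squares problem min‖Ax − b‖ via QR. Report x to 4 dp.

x = (-0.1200, 1.2267)

a_1 = (-2, -1, -3); ‖a_1‖ = 3.7417, so e_1 = (-0.5345, -0.2673, -0.8018).
e_1·a_2 = (-0.5345)·(-1) + (-0.2673)·2 + (-0.8018)·(-1) = 0.8018.
u_2 = a_2 − 0.8018·e_1 = (-0.5714, 2.2143, -0.3571).
‖u_2‖ = 2.3146, so e_2 = (-0.2469, 0.9567, -0.1543).
Qᵀb = (0.5345, 2.8392).
Back-substitute: x_2 = 2.8392/2.3146 = 1.2267.
x_1 = (0.5345 − 0.8018·1.2267)/3.7417 = -0.1200.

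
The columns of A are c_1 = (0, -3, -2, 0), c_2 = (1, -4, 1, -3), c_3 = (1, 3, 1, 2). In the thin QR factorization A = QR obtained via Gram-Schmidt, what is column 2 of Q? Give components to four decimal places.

c_1 = (0, -3, -2, 0); ‖c_1‖ = 3.6056, so e_1 = (0.0000, -0.8321, -0.5547, 0.0000).
e_1·c_2 = 0.0000·1 + (-0.8321)·(-4) + (-0.5547)·1 + 0.0000·(-3) = 2.7735.
u_2 = c_2 − 2.7735·e_1 = (1.0000, -1.6923, 2.5385, -3.0000).
‖u_2‖ = 4.3941, so e_2 = (0.2276, -0.3851, 0.5777, -0.6827).

e_2 = (0.2276, -0.3851, 0.5777, -0.6827)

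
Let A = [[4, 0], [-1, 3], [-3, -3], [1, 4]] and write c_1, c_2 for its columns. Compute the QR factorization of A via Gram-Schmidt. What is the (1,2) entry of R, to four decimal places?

r_{12} = 1.9245

q_1 = c_1/‖c_1‖ = (4, -1, -3, 1)/5.1962 = (0.7698, -0.1925, -0.5774, 0.1925).
r_{12} = q_1·c_2 = 1.9245.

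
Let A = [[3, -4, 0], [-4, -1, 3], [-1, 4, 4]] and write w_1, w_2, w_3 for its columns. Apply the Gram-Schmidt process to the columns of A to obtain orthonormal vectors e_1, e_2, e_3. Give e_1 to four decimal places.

e_1 = (0.5883, -0.7845, -0.1961)

w_1 = (3, -4, -1); ‖w_1‖ = 5.0990, so e_1 = (0.5883, -0.7845, -0.1961).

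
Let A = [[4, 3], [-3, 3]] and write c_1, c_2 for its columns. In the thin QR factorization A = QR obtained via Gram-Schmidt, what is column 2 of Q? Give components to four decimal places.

q_2 = (0.6000, 0.8000)

q_1 = c_1/‖c_1‖ = (4, -3)/5.0000 = (0.8000, -0.6000).
r_{12} = q_1·c_2 = 0.6000.
u_2 = c_2 − 0.6000·q_1 = (2.5200, 3.3600).
‖u_2‖ = 4.2000, so q_2 = (0.6000, 0.8000).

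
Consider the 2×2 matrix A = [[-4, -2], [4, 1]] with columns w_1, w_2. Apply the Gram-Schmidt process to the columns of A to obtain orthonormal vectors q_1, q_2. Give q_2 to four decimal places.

w_1 = (-4, 4); ‖w_1‖ = 5.6569, so q_1 = (-0.7071, 0.7071).
q_1·w_2 = (-0.7071)·(-2) + 0.7071·1 = 2.1213.
u_2 = w_2 − 2.1213·q_1 = (-0.5000, -0.5000).
‖u_2‖ = 0.7071, so q_2 = (-0.7071, -0.7071).

q_2 = (-0.7071, -0.7071)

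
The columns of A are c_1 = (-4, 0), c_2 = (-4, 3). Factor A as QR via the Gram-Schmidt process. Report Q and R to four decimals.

c_1 = (-4, 0); ‖c_1‖ = 4.0000, so q_1 = (-1.0000, 0.0000).
q_1·c_2 = (-1.0000)·(-4) + 0.0000·3 = 4.0000.
u_2 = c_2 − 4.0000·q_1 = (0.0000, 3.0000).
‖u_2‖ = 3.0000, so q_2 = (0.0000, 1.0000).

Q = [[-1.0000, 0.0000], [0.0000, 1.0000]], R = [[4.0000, 4.0000], [0.0000, 3.0000]]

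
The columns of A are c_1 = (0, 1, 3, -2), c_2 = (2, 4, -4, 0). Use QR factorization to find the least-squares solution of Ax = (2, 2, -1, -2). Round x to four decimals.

x = (0.5364, 0.5636)

c_1 = (0, 1, 3, -2); ‖c_1‖ = 3.7417, so q_1 = (0.0000, 0.2673, 0.8018, -0.5345).
q_1·c_2 = 0.0000·2 + 0.2673·4 + 0.8018·(-4) + (-0.5345)·0 = -2.1381.
u_2 = c_2 + 2.1381·q_1 = (2.0000, 4.5714, -2.2857, -1.1429).
‖u_2‖ = 5.6061, so q_2 = (0.3568, 0.8154, -0.4077, -0.2039).
Qᵀb = (0.8018, 3.1598).
Back-substitute: x_2 = 3.1598/5.6061 = 0.5636.
x_1 = (0.8018 + 2.1381·0.5636)/3.7417 = 0.5364.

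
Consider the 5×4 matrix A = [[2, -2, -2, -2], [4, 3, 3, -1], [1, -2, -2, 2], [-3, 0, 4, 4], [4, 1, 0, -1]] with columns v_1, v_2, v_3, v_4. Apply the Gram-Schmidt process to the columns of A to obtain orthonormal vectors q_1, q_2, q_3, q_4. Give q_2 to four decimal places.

q_2 = (-0.6120, 0.5355, -0.5574, 0.1639, 0.0328)

v_1 = (2, 4, 1, -3, 4); ‖v_1‖ = 6.7823, so q_1 = (0.2949, 0.5898, 0.1474, -0.4423, 0.5898).
q_1·v_2 = 0.2949·(-2) + 0.5898·3 + 0.1474·(-2) + (-0.4423)·0 + 0.5898·1 = 1.4744.
u_2 = v_2 − 1.4744·q_1 = (-2.4348, 2.1304, -2.2174, 0.6522, 0.1304).
‖u_2‖ = 3.9782, so q_2 = (-0.6120, 0.5355, -0.5574, 0.1639, 0.0328).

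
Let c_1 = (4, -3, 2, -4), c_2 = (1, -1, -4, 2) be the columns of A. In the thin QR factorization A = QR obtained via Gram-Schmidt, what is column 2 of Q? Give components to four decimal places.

e_2 = (0.4005, -0.3560, -0.8010, 0.2670)

e_1 = c_1/‖c_1‖ = (4, -3, 2, -4)/6.7082 = (0.5963, -0.4472, 0.2981, -0.5963).
r_{12} = e_1·c_2 = -1.3416.
u_2 = c_2 + 1.3416·e_1 = (1.8000, -1.6000, -3.6000, 1.2000).
‖u_2‖ = 4.4944, so e_2 = (0.4005, -0.3560, -0.8010, 0.2670).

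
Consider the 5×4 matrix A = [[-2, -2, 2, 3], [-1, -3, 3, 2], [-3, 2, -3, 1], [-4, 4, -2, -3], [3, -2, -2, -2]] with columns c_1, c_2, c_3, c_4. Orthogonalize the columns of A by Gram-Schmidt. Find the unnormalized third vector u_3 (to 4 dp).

u_3 = (-0.2914, 0.2315, -2.3802, -0.0918, -2.6198)

c_1 = (-2, -1, -3, -4, 3); ‖c_1‖ = 6.2450, so e_1 = (-0.3203, -0.1601, -0.4804, -0.6405, 0.4804).
e_1·c_2 = (-0.3203)·(-2) + (-0.1601)·(-3) + (-0.4804)·2 + (-0.6405)·4 + 0.4804·(-2) = -3.3627.
u_2 = c_2 + 3.3627·e_1 = (-3.0769, -3.5385, 0.3846, 1.8462, -0.3846).
‖u_2‖ = 5.0688, so e_2 = (-0.6070, -0.6981, 0.0759, 0.3642, -0.0759).
e_1·c_3 = (-0.3203)·2 + (-0.1601)·3 + (-0.4804)·(-3) + (-0.6405)·(-2) + 0.4804·(-2) = 0.6405; e_2·c_3 = (-0.6070)·2 + (-0.6981)·3 + 0.0759·(-3) + 0.3642·(-2) + (-0.0759)·(-2) = -4.1127.
u_3 = c_3 − 0.6405·e_1 + 4.1127·e_2 = (-0.2914, 0.2315, -2.3802, -0.0918, -2.6198).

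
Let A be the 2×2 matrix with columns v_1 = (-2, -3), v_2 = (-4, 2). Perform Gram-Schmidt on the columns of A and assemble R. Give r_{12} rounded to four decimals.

q_1 = v_1/‖v_1‖ = (-2, -3)/3.6056 = (-0.5547, -0.8321).
r_{12} = q_1·v_2 = 0.5547.

r_{12} = 0.5547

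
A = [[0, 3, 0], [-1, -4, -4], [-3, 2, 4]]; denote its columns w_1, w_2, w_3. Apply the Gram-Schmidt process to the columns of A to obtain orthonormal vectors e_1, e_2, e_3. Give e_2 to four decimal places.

w_1 = (0, -1, -3); ‖w_1‖ = 3.1623, so e_1 = (0.0000, -0.3162, -0.9487).
e_1·w_2 = 0.0000·3 + (-0.3162)·(-4) + (-0.9487)·2 = -0.6325.
u_2 = w_2 + 0.6325·e_1 = (3.0000, -4.2000, 1.4000).
‖u_2‖ = 5.3479, so e_2 = (0.5610, -0.7854, 0.2618).

e_2 = (0.5610, -0.7854, 0.2618)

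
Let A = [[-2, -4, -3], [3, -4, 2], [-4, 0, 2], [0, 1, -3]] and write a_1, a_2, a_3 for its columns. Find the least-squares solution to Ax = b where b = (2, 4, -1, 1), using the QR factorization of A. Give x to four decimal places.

x = (0.3438, -0.6510, -0.1432)

a_1 = (-2, 3, -4, 0); ‖a_1‖ = 5.3852, so e_1 = (-0.3714, 0.5571, -0.7428, 0.0000).
e_1·a_2 = (-0.3714)·(-4) + 0.5571·(-4) + (-0.7428)·0 + 0.0000·1 = -0.7428.
u_2 = a_2 + 0.7428·e_1 = (-4.2759, -3.5862, -0.5517, 1.0000).
‖u_2‖ = 5.6963, so e_2 = (-0.7506, -0.6296, -0.0969, 0.1756).
e_1·a_3 = (-0.3714)·(-3) + 0.5571·2 + (-0.7428)·2 + 0.0000·(-3) = 0.7428; e_2·a_3 = (-0.7506)·(-3) + (-0.6296)·2 + (-0.0969)·2 + 0.1756·(-3) = 0.2724.
u_3 = a_3 − 0.7428·e_1 − 0.2724·e_2 = (-2.5197, 1.7577, 2.5781, -3.0478).
‖u_3‖ = 5.0373, so e_3 = (-0.5002, 0.3489, 0.5118, -0.6051).
Qᵀb = (2.2283, -3.7471, -0.7215).
Back-substitute: x_3 = -0.7215/5.0373 = -0.1432.
x_2 = (-3.7471 − 0.2724·(-0.1432))/5.6963 = -0.6510.
x_1 = (2.2283 + 0.7428·(-0.6510) − 0.7428·(-0.1432))/5.3852 = 0.3438.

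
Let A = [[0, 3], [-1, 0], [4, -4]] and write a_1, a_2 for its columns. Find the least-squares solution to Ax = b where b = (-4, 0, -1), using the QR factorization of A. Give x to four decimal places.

x = (-1.3491, -1.1834)

a_1 = (0, -1, 4); ‖a_1‖ = 4.1231, so e_1 = (0.0000, -0.2425, 0.9701).
e_1·a_2 = 0.0000·3 + (-0.2425)·0 + 0.9701·(-4) = -3.8806.
u_2 = a_2 + 3.8806·e_1 = (3.0000, -0.9412, -0.2353).
‖u_2‖ = 3.1530, so e_2 = (0.9515, -0.2985, -0.0746).
Qᵀb = (-0.9701, -3.7313).
Back-substitute: x_2 = -3.7313/3.1530 = -1.1834.
x_1 = (-0.9701 + 3.8806·(-1.1834))/4.1231 = -1.3491.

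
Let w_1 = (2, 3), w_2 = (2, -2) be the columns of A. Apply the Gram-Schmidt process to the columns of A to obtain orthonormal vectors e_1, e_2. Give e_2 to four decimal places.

w_1 = (2, 3); ‖w_1‖ = 3.6056, so e_1 = (0.5547, 0.8321).
e_1·w_2 = 0.5547·2 + 0.8321·(-2) = -0.5547.
u_2 = w_2 + 0.5547·e_1 = (2.3077, -1.5385).
‖u_2‖ = 2.7735, so e_2 = (0.8321, -0.5547).

e_2 = (0.8321, -0.5547)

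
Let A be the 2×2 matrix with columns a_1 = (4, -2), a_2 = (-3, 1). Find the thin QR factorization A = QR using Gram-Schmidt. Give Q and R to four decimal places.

a_1 = (4, -2); ‖a_1‖ = 4.4721, so e_1 = (0.8944, -0.4472).
e_1·a_2 = 0.8944·(-3) + (-0.4472)·1 = -3.1305.
u_2 = a_2 + 3.1305·e_1 = (-0.2000, -0.4000).
‖u_2‖ = 0.4472, so e_2 = (-0.4472, -0.8944).

Q = [[0.8944, -0.4472], [-0.4472, -0.8944]], R = [[4.4721, -3.1305], [0.0000, 0.4472]]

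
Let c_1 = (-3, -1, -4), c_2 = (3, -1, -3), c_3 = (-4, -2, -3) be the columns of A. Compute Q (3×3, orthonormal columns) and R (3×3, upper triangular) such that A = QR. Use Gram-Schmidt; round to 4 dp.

Q = [[-0.5883, 0.8073, -0.0457], [-0.1961, -0.1973, -0.9605], [-0.7845, -0.5561, 0.2744]], R = [[5.0990, 0.7845, 5.0990], [0.0000, 4.2877, -1.1661], [0.0000, 0.0000, 1.2807]]

c_1 = (-3, -1, -4); ‖c_1‖ = 5.0990, so e_1 = (-0.5883, -0.1961, -0.7845).
e_1·c_2 = (-0.5883)·3 + (-0.1961)·(-1) + (-0.7845)·(-3) = 0.7845.
u_2 = c_2 − 0.7845·e_1 = (3.4615, -0.8462, -2.3846).
‖u_2‖ = 4.2877, so e_2 = (0.8073, -0.1973, -0.5561).
e_1·c_3 = (-0.5883)·(-4) + (-0.1961)·(-2) + (-0.7845)·(-3) = 5.0990; e_2·c_3 = 0.8073·(-4) + (-0.1973)·(-2) + (-0.5561)·(-3) = -1.1661.
u_3 = c_3 − 5.0990·e_1 + 1.1661·e_2 = (-0.0586, -1.2301, 0.3515).
‖u_3‖ = 1.2807, so e_3 = (-0.0457, -0.9605, 0.2744).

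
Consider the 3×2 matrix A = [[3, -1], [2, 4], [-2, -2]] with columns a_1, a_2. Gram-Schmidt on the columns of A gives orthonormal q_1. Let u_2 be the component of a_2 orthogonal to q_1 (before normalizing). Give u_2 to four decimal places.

a_1 = (3, 2, -2); ‖a_1‖ = 4.1231, so q_1 = (0.7276, 0.4851, -0.4851).
q_1·a_2 = 0.7276·(-1) + 0.4851·4 + (-0.4851)·(-2) = 2.1828.
u_2 = a_2 − 2.1828·q_1 = (-2.5882, 2.9412, -0.9412).

u_2 = (-2.5882, 2.9412, -0.9412)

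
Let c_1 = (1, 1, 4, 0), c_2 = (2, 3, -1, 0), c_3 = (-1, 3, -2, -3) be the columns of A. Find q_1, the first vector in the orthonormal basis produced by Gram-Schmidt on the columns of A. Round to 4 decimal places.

c_1 = (1, 1, 4, 0); ‖c_1‖ = 4.2426, so q_1 = (0.2357, 0.2357, 0.9428, 0.0000).

q_1 = (0.2357, 0.2357, 0.9428, 0.0000)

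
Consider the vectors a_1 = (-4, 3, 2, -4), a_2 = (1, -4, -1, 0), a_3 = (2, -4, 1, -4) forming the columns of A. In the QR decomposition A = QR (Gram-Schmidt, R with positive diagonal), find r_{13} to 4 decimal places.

r_{13} = -0.2981

a_1 = (-4, 3, 2, -4); ‖a_1‖ = 6.7082, so q_1 = (-0.5963, 0.4472, 0.2981, -0.5963).
r_{13} = q_1·a_3 = -0.2981.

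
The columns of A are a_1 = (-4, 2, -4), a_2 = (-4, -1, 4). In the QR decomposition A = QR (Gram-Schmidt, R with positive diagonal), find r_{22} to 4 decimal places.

a_1 = (-4, 2, -4); ‖a_1‖ = 6.0000, so e_1 = (-0.6667, 0.3333, -0.6667).
e_1·a_2 = (-0.6667)·(-4) + 0.3333·(-1) + (-0.6667)·4 = -0.3333.
u_2 = a_2 + 0.3333·e_1 = (-4.2222, -0.8889, 3.7778).
r_{22} = ‖u_2‖ = 5.7349.

r_{22} = 5.7349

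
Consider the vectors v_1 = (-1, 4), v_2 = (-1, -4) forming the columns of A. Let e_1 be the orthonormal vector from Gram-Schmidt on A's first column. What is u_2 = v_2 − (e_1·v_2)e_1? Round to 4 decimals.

u_2 = (-1.8824, -0.4706)

e_1 = v_1/‖v_1‖ = (-1, 4)/4.1231 = (-0.2425, 0.9701).
r_{12} = e_1·v_2 = -3.6380.
u_2 = v_2 + 3.6380·e_1 = (-1.8824, -0.4706).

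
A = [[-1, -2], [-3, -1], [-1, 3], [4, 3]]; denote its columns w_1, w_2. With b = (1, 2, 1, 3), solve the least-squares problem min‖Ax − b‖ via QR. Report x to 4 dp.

w_1 = (-1, -3, -1, 4); ‖w_1‖ = 5.1962, so q_1 = (-0.1925, -0.5774, -0.1925, 0.7698).
q_1·w_2 = (-0.1925)·(-2) + (-0.5774)·(-1) + (-0.1925)·3 + 0.7698·3 = 2.6943.
u_2 = w_2 − 2.6943·q_1 = (-1.4815, 0.5556, 3.5185, 0.9259).
‖u_2‖ = 3.9675, so q_2 = (-0.3734, 0.1400, 0.8868, 0.2334).
Qᵀb = (0.7698, 1.4936).
Back-substitute: x_2 = 1.4936/3.9675 = 0.3765.
x_1 = (0.7698 − 2.6943·0.3765)/5.1962 = -0.0471.

x = (-0.0471, 0.3765)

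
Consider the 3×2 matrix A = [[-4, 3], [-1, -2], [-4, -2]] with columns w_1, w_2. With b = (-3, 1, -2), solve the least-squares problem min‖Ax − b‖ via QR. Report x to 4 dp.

x = (0.5548, -0.3465)

w_1 = (-4, -1, -4); ‖w_1‖ = 5.7446, so q_1 = (-0.6963, -0.1741, -0.6963).
q_1·w_2 = (-0.6963)·3 + (-0.1741)·(-2) + (-0.6963)·(-2) = -0.3482.
u_2 = w_2 + 0.3482·q_1 = (2.7576, -2.0606, -2.2424).
‖u_2‖ = 4.1084, so q_2 = (0.6712, -0.5016, -0.5458).
Qᵀb = (3.3075, -1.4236).
Back-substitute: x_2 = -1.4236/4.1084 = -0.3465.
x_1 = (3.3075 + 0.3482·(-0.3465))/5.7446 = 0.5548.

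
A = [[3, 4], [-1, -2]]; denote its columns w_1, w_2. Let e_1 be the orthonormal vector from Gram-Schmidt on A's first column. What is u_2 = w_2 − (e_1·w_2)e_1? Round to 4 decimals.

e_1 = w_1/‖w_1‖ = (3, -1)/3.1623 = (0.9487, -0.3162).
r_{12} = e_1·w_2 = 4.4272.
u_2 = w_2 − 4.4272·e_1 = (-0.2000, -0.6000).

u_2 = (-0.2000, -0.6000)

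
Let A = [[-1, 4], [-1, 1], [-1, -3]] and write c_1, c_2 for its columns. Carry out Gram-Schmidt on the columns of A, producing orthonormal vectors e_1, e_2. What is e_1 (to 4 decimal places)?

e_1 = (-0.5774, -0.5774, -0.5774)

e_1 = c_1/‖c_1‖ = (-1, -1, -1)/1.7321 = (-0.5774, -0.5774, -0.5774).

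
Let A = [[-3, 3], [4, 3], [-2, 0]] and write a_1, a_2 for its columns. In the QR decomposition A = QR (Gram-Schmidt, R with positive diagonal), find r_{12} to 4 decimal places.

e_1 = a_1/‖a_1‖ = (-3, 4, -2)/5.3852 = (-0.5571, 0.7428, -0.3714).
r_{12} = e_1·a_2 = 0.5571.

r_{12} = 0.5571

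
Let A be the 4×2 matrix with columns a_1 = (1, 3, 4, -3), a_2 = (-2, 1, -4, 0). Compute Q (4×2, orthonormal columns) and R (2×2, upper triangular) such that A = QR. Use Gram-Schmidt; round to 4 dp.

e_1 = a_1/‖a_1‖ = (1, 3, 4, -3)/5.9161 = (0.1690, 0.5071, 0.6761, -0.5071).
r_{12} = e_1·a_2 = -2.5355.
u_2 = a_2 + 2.5355·e_1 = (-1.5714, 2.2857, -2.2857, -1.2857).
‖u_2‖ = 3.8173, so e_2 = (-0.4117, 0.5988, -0.5988, -0.3368).

Q = [[0.1690, -0.4117], [0.5071, 0.5988], [0.6761, -0.5988], [-0.5071, -0.3368]], R = [[5.9161, -2.5355], [0.0000, 3.8173]]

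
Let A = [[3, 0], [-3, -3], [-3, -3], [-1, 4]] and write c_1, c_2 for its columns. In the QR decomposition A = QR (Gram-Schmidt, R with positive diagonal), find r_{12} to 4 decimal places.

r_{12} = 2.6458

e_1 = c_1/‖c_1‖ = (3, -3, -3, -1)/5.2915 = (0.5669, -0.5669, -0.5669, -0.1890).
r_{12} = e_1·c_2 = 2.6458.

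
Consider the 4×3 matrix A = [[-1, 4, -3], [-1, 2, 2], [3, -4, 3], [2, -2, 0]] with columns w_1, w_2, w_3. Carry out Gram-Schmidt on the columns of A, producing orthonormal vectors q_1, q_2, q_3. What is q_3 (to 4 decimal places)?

q_3 = (-0.1717, 0.8888, 0.3737, -0.2020)

w_1 = (-1, -1, 3, 2); ‖w_1‖ = 3.8730, so q_1 = (-0.2582, -0.2582, 0.7746, 0.5164).
q_1·w_2 = (-0.2582)·4 + (-0.2582)·2 + 0.7746·(-4) + 0.5164·(-2) = -5.6804.
u_2 = w_2 + 5.6804·q_1 = (2.5333, 0.5333, 0.4000, 0.9333).
‖u_2‖ = 2.7809, so q_2 = (0.9110, 0.1918, 0.1438, 0.3356).
q_1·w_3 = (-0.2582)·(-3) + (-0.2582)·2 + 0.7746·3 + 0.5164·0 = 2.5820; q_2·w_3 = 0.9110·(-3) + 0.1918·2 + 0.1438·3 + 0.3356·0 = -1.9179.
u_3 = w_3 − 2.5820·q_1 + 1.9179·q_2 = (-0.5862, 3.0345, 1.2759, -0.6897).
‖u_3‖ = 3.4140, so q_3 = (-0.1717, 0.8888, 0.3737, -0.2020).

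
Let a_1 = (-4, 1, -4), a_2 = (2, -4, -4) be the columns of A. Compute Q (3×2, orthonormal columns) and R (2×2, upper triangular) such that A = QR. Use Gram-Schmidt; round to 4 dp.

a_1 = (-4, 1, -4); ‖a_1‖ = 5.7446, so e_1 = (-0.6963, 0.1741, -0.6963).
e_1·a_2 = (-0.6963)·2 + 0.1741·(-4) + (-0.6963)·(-4) = 0.6963.
u_2 = a_2 − 0.6963·e_1 = (2.4848, -4.1212, -3.5152).
‖u_2‖ = 5.9595, so e_2 = (0.4170, -0.6915, -0.5898).

Q = [[-0.6963, 0.4170], [0.1741, -0.6915], [-0.6963, -0.5898]], R = [[5.7446, 0.6963], [0.0000, 5.9595]]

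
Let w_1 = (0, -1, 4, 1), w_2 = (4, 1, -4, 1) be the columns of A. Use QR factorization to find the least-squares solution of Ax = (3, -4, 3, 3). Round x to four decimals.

w_1 = (0, -1, 4, 1); ‖w_1‖ = 4.2426, so e_1 = (0.0000, -0.2357, 0.9428, 0.2357).
e_1·w_2 = 0.0000·4 + (-0.2357)·1 + 0.9428·(-4) + 0.2357·1 = -3.7712.
u_2 = w_2 + 3.7712·e_1 = (4.0000, 0.1111, -0.4444, 1.8889).
‖u_2‖ = 4.4472, so e_2 = (0.8994, 0.0250, -0.0999, 0.4247).
Qᵀb = (4.4783, 3.5728).
Back-substitute: x_2 = 3.5728/4.4472 = 0.8034.
x_1 = (4.4783 + 3.7712·0.8034)/4.2426 = 1.7697.

x = (1.7697, 0.8034)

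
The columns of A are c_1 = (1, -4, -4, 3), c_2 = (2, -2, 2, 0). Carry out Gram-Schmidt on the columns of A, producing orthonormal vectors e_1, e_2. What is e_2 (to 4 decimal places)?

e_2 = (0.5659, -0.5244, 0.6349, -0.0414)

e_1 = c_1/‖c_1‖ = (1, -4, -4, 3)/6.4807 = (0.1543, -0.6172, -0.6172, 0.4629).
r_{12} = e_1·c_2 = 0.3086.
u_2 = c_2 − 0.3086·e_1 = (1.9524, -1.8095, 2.1905, -0.1429).
‖u_2‖ = 3.4503, so e_2 = (0.5659, -0.5244, 0.6349, -0.0414).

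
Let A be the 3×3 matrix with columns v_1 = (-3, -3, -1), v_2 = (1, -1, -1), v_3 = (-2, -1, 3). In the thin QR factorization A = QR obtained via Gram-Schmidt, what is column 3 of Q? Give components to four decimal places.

v_1 = (-3, -3, -1); ‖v_1‖ = 4.3589, so q_1 = (-0.6882, -0.6882, -0.2294).
q_1·v_2 = (-0.6882)·1 + (-0.6882)·(-1) + (-0.2294)·(-1) = 0.2294.
u_2 = v_2 − 0.2294·q_1 = (1.1579, -0.8421, -0.9474).
‖u_2‖ = 1.7168, so q_2 = (0.6745, -0.4905, -0.5518).
q_1·v_3 = (-0.6882)·(-2) + (-0.6882)·(-1) + (-0.2294)·3 = 1.3765; q_2·v_3 = 0.6745·(-2) + (-0.4905)·(-1) + (-0.5518)·3 = -2.5139.
u_3 = v_3 − 1.3765·q_1 + 2.5139·q_2 = (0.6429, -1.2857, 1.9286).
‖u_3‖ = 2.4054, so q_3 = (0.2673, -0.5345, 0.8018).

q_3 = (0.2673, -0.5345, 0.8018)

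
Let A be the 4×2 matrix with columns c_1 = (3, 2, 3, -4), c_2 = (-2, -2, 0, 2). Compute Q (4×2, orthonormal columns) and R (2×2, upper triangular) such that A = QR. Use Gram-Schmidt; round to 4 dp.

Q = [[0.4867, -0.3106], [0.3244, -0.5648], [0.4867, 0.7625], [-0.6489, 0.0565]], R = [[6.1644, -2.9200], [0.0000, 1.8638]]

c_1 = (3, 2, 3, -4); ‖c_1‖ = 6.1644, so q_1 = (0.4867, 0.3244, 0.4867, -0.6489).
q_1·c_2 = 0.4867·(-2) + 0.3244·(-2) + 0.4867·0 + (-0.6489)·2 = -2.9200.
u_2 = c_2 + 2.9200·q_1 = (-0.5789, -1.0526, 1.4211, 0.1053).
‖u_2‖ = 1.8638, so q_2 = (-0.3106, -0.5648, 0.7625, 0.0565).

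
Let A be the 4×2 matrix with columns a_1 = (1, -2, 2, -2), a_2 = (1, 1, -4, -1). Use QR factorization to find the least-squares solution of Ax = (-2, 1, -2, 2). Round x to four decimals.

a_1 = (1, -2, 2, -2); ‖a_1‖ = 3.6056, so q_1 = (0.2774, -0.5547, 0.5547, -0.5547).
q_1·a_2 = 0.2774·1 + (-0.5547)·1 + 0.5547·(-4) + (-0.5547)·(-1) = -1.9415.
u_2 = a_2 + 1.9415·q_1 = (1.5385, -0.0769, -2.9231, -2.0769).
‖u_2‖ = 3.9027, so q_2 = (0.3942, -0.0197, -0.7490, -0.5322).
Qᵀb = (-3.3282, -0.3745).
Back-substitute: x_2 = -0.3745/3.9027 = -0.0960.
x_1 = (-3.3282 + 1.9415·(-0.0960))/3.6056 = -0.9747.

x = (-0.9747, -0.0960)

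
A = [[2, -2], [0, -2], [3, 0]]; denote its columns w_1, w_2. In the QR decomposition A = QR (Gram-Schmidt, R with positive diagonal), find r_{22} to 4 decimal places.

r_{22} = 2.6018

q_1 = w_1/‖w_1‖ = (2, 0, 3)/3.6056 = (0.5547, 0.0000, 0.8321).
r_{12} = q_1·w_2 = -1.1094.
u_2 = w_2 + 1.1094·q_1 = (-1.3846, -2.0000, 0.9231).
r_{22} = ‖u_2‖ = 2.6018.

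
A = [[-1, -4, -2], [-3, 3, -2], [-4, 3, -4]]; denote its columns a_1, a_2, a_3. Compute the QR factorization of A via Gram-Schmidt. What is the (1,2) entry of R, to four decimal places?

r_{12} = -3.3340

a_1 = (-1, -3, -4); ‖a_1‖ = 5.0990, so e_1 = (-0.1961, -0.5883, -0.7845).
r_{12} = e_1·a_2 = -3.3340.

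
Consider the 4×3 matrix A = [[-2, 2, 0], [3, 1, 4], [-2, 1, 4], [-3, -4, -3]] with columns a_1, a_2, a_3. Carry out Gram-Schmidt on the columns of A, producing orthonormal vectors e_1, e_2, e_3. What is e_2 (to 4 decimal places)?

e_1 = a_1/‖a_1‖ = (-2, 3, -2, -3)/5.0990 = (-0.3922, 0.5883, -0.3922, -0.5883).
r_{12} = e_1·a_2 = 1.7650.
u_2 = a_2 − 1.7650·e_1 = (2.6923, -0.0385, 1.6923, -2.9615).
‖u_2‖ = 4.3456, so e_2 = (0.6195, -0.0089, 0.3894, -0.6815).

e_2 = (0.6195, -0.0089, 0.3894, -0.6815)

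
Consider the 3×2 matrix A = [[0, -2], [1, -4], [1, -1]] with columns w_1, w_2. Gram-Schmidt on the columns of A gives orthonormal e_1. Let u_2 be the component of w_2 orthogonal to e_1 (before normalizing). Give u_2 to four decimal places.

u_2 = (-2.0000, -1.5000, 1.5000)

e_1 = w_1/‖w_1‖ = (0, 1, 1)/1.4142 = (0.0000, 0.7071, 0.7071).
r_{12} = e_1·w_2 = -3.5355.
u_2 = w_2 + 3.5355·e_1 = (-2.0000, -1.5000, 1.5000).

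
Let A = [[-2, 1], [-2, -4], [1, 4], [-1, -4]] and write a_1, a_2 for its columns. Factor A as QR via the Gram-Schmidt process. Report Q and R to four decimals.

q_1 = a_1/‖a_1‖ = (-2, -2, 1, -1)/3.1623 = (-0.6325, -0.6325, 0.3162, -0.3162).
r_{12} = q_1·a_2 = 4.4272.
u_2 = a_2 − 4.4272·q_1 = (3.8000, -1.2000, 2.6000, -2.6000).
‖u_2‖ = 5.4222, so q_2 = (0.7008, -0.2213, 0.4795, -0.4795).

Q = [[-0.6325, 0.7008], [-0.6325, -0.2213], [0.3162, 0.4795], [-0.3162, -0.4795]], R = [[3.1623, 4.4272], [0.0000, 5.4222]]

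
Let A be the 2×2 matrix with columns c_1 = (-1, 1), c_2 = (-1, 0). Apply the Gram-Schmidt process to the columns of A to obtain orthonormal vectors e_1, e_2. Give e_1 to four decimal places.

c_1 = (-1, 1); ‖c_1‖ = 1.4142, so e_1 = (-0.7071, 0.7071).

e_1 = (-0.7071, 0.7071)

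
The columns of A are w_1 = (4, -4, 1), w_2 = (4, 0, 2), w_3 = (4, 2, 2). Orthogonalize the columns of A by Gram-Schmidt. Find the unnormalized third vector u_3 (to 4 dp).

q_1 = w_1/‖w_1‖ = (4, -4, 1)/5.7446 = (0.6963, -0.6963, 0.1741).
r_{12} = q_1·w_2 = 3.1334.
u_2 = w_2 − 3.1334·q_1 = (1.8182, 2.1818, 1.4545).
‖u_2‖ = 3.1909, so q_2 = (0.5698, 0.6838, 0.4558).
r_{13} = q_1·w_3 = 1.7408; r_{23} = q_2·w_3 = 4.5584.
u_3 = w_3 − 1.7408·q_1 − 4.5584·q_2 = (0.1905, 0.0952, -0.3810).

u_3 = (0.1905, 0.0952, -0.3810)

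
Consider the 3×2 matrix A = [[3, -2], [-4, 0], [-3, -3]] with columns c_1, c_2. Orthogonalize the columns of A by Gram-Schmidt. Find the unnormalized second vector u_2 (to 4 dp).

c_1 = (3, -4, -3); ‖c_1‖ = 5.8310, so q_1 = (0.5145, -0.6860, -0.5145).
q_1·c_2 = 0.5145·(-2) + (-0.6860)·0 + (-0.5145)·(-3) = 0.5145.
u_2 = c_2 − 0.5145·q_1 = (-2.2647, 0.3529, -2.7353).

u_2 = (-2.2647, 0.3529, -2.7353)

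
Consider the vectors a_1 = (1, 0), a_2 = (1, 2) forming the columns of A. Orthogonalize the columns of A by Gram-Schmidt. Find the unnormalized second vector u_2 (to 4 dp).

q_1 = a_1/‖a_1‖ = (1, 0)/1.0000 = (1.0000, 0.0000).
r_{12} = q_1·a_2 = 1.0000.
u_2 = a_2 − 1.0000·q_1 = (0.0000, 2.0000).

u_2 = (0.0000, 2.0000)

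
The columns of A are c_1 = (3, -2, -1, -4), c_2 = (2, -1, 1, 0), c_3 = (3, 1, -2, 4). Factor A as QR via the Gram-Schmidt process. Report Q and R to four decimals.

Q = [[0.5477, 0.6221, 0.4792], [-0.3651, -0.2552, 0.2270], [-0.1826, 0.5902, -0.7314], [-0.7303, 0.4466, 0.4288]], R = [[5.4772, 1.2780, -1.2780], [0.0000, 2.0897, 2.2173], [0.0000, 0.0000, 4.8426]]

c_1 = (3, -2, -1, -4); ‖c_1‖ = 5.4772, so e_1 = (0.5477, -0.3651, -0.1826, -0.7303).
e_1·c_2 = 0.5477·2 + (-0.3651)·(-1) + (-0.1826)·1 + (-0.7303)·0 = 1.2780.
u_2 = c_2 − 1.2780·e_1 = (1.3000, -0.5333, 1.2333, 0.9333).
‖u_2‖ = 2.0897, so e_2 = (0.6221, -0.2552, 0.5902, 0.4466).
e_1·c_3 = 0.5477·3 + (-0.3651)·1 + (-0.1826)·(-2) + (-0.7303)·4 = -1.2780; e_2·c_3 = 0.6221·3 + (-0.2552)·1 + 0.5902·(-2) + 0.4466·4 = 2.2173.
u_3 = c_3 + 1.2780·e_1 − 2.2173·e_2 = (2.3206, 1.0992, -3.5420, 2.0763).
‖u_3‖ = 4.8426, so e_3 = (0.4792, 0.2270, -0.7314, 0.4288).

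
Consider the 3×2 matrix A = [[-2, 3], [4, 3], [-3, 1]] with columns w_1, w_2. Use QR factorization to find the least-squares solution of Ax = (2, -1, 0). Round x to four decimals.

w_1 = (-2, 4, -3); ‖w_1‖ = 5.3852, so e_1 = (-0.3714, 0.7428, -0.5571).
e_1·w_2 = (-0.3714)·3 + 0.7428·3 + (-0.5571)·1 = 0.5571.
u_2 = w_2 − 0.5571·e_1 = (3.2069, 2.5862, 1.3103).
‖u_2‖ = 4.3232, so e_2 = (0.7418, 0.5982, 0.3031).
Qᵀb = (-1.4856, 0.8854).
Back-substitute: x_2 = 0.8854/4.3232 = 0.2048.
x_1 = (-1.4856 − 0.5571·0.2048)/5.3852 = -0.2970.

x = (-0.2970, 0.2048)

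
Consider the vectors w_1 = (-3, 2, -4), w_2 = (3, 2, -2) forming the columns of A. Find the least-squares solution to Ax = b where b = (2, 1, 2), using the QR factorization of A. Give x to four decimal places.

q_1 = w_1/‖w_1‖ = (-3, 2, -4)/5.3852 = (-0.5571, 0.3714, -0.7428).
r_{12} = q_1·w_2 = 0.5571.
u_2 = w_2 − 0.5571·q_1 = (3.3103, 1.7931, -1.5862).
‖u_2‖ = 4.0853, so q_2 = (0.8103, 0.4389, -0.3883).
Qᵀb = (-2.2283, 1.2830).
Back-substitute: x_2 = 1.2830/4.0853 = 0.3140.
x_1 = (-2.2283 − 0.5571·0.3140)/5.3852 = -0.4463.

x = (-0.4463, 0.3140)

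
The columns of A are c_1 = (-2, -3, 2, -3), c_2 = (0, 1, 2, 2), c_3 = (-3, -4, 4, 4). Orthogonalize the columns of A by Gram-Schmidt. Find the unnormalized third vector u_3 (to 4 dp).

u_3 = (-1.2201, -3.1579, -1.4354, 3.0144)

c_1 = (-2, -3, 2, -3); ‖c_1‖ = 5.0990, so e_1 = (-0.3922, -0.5883, 0.3922, -0.5883).
e_1·c_2 = (-0.3922)·0 + (-0.5883)·1 + 0.3922·2 + (-0.5883)·2 = -0.9806.
u_2 = c_2 + 0.9806·e_1 = (-0.3846, 0.4231, 2.3846, 1.4231).
‖u_2‖ = 2.8352, so e_2 = (-0.1357, 0.1492, 0.8411, 0.5019).
e_1·c_3 = (-0.3922)·(-3) + (-0.5883)·(-4) + 0.3922·4 + (-0.5883)·4 = 2.7456; e_2·c_3 = (-0.1357)·(-3) + 0.1492·(-4) + 0.8411·4 + 0.5019·4 = 5.1821.
u_3 = c_3 − 2.7456·e_1 − 5.1821·e_2 = (-1.2201, -3.1579, -1.4354, 3.0144).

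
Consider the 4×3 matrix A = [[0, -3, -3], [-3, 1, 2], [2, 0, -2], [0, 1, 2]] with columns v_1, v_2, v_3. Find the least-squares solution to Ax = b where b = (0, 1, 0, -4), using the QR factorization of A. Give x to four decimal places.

x = (-1.3838, 1.7374, -2.0202)

v_1 = (0, -3, 2, 0); ‖v_1‖ = 3.6056, so q_1 = (0.0000, -0.8321, 0.5547, 0.0000).
q_1·v_2 = 0.0000·(-3) + (-0.8321)·1 + 0.5547·0 + 0.0000·1 = -0.8321.
u_2 = v_2 + 0.8321·q_1 = (-3.0000, 0.3077, 0.4615, 1.0000).
‖u_2‖ = 3.2106, so q_2 = (-0.9344, 0.0958, 0.1438, 0.3115).
q_1·v_3 = 0.0000·(-3) + (-0.8321)·2 + 0.5547·(-2) + 0.0000·2 = -2.7735; q_2·v_3 = (-0.9344)·(-3) + 0.0958·2 + 0.1438·(-2) + 0.3115·2 = 3.3304.
u_3 = v_3 + 2.7735·q_1 − 3.3304·q_2 = (0.1119, -0.6269, -0.9403, 0.9627).
‖u_3‖ = 1.4888, so q_3 = (0.0752, -0.4211, -0.6316, 0.6466).
Qᵀb = (-0.8321, -1.1501, -3.0076).
Back-substitute: x_3 = -3.0076/1.4888 = -2.0202.
x_2 = (-1.1501 − 3.3304·(-2.0202))/3.2106 = 1.7374.
x_1 = (-0.8321 + 0.8321·1.7374 + 2.7735·(-2.0202))/3.6056 = -1.3838.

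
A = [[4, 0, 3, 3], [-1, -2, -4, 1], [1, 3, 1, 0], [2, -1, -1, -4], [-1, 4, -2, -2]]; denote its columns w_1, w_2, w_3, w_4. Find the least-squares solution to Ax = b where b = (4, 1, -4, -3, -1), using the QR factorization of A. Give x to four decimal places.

x = (0.1399, -0.3086, -0.1080, 0.8617)

w_1 = (4, -1, 1, 2, -1); ‖w_1‖ = 4.7958, so q_1 = (0.8341, -0.2085, 0.2085, 0.4170, -0.2085).
q_1·w_2 = 0.8341·0 + (-0.2085)·(-2) + 0.2085·3 + 0.4170·(-1) + (-0.2085)·4 = -0.2085.
u_2 = w_2 + 0.2085·q_1 = (0.1739, -2.0435, 3.0435, -0.9130, 3.9565).
‖u_2‖ = 5.4733, so q_2 = (0.0318, -0.3734, 0.5561, -0.1668, 0.7229).
q_1·w_3 = 0.8341·3 + (-0.2085)·(-4) + 0.2085·1 + 0.4170·(-1) + (-0.2085)·(-2) = 3.5447; q_2·w_3 = 0.0318·3 + (-0.3734)·(-4) + 0.5561·1 + (-0.1668)·(-1) + 0.7229·(-2) = 0.8659.
u_3 = w_3 − 3.5447·q_1 − 0.8659·q_2 = (0.0160, -2.9376, -0.2206, -2.3338, -1.8868).
‖u_3‖ = 4.2054, so q_3 = (0.0038, -0.6985, -0.0525, -0.5550, -0.4487).
q_1·w_4 = 0.8341·3 + (-0.2085)·1 + 0.2085·0 + 0.4170·(-4) + (-0.2085)·(-2) = 1.0426; q_2·w_4 = 0.0318·3 + (-0.3734)·1 + 0.5561·0 + (-0.1668)·(-4) + 0.7229·(-2) = -1.0565; q_3·w_4 = 0.0038·3 + (-0.6985)·1 + (-0.0525)·0 + (-0.5550)·(-4) + (-0.4487)·(-2) = 2.4300.
u_4 = w_4 − 1.0426·q_1 + 1.0565·q_2 − 2.4300·q_3 = (2.1548, 2.5204, 0.4976, -3.2625, 0.0714).
‖u_4‖ = 4.6789, so q_4 = (0.4605, 0.5387, 0.1063, -0.6973, 0.0153).
Qᵀb = (1.2511, -2.6929, 1.6400, 4.0320).
Back-substitute: x_4 = 4.0320/4.6789 = 0.8617.
x_3 = (1.6400 − 2.4300·0.8617)/4.2054 = -0.1080.
x_2 = (-2.6929 − 0.8659·(-0.1080) + 1.0565·0.8617)/5.4733 = -0.3086.
x_1 = (1.2511 + 0.2085·(-0.3086) − 3.5447·(-0.1080) − 1.0426·0.8617)/4.7958 = 0.1399.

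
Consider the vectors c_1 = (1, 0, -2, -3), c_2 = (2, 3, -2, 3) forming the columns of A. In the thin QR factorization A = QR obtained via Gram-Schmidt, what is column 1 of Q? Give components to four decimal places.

c_1 = (1, 0, -2, -3); ‖c_1‖ = 3.7417, so e_1 = (0.2673, 0.0000, -0.5345, -0.8018).

e_1 = (0.2673, 0.0000, -0.5345, -0.8018)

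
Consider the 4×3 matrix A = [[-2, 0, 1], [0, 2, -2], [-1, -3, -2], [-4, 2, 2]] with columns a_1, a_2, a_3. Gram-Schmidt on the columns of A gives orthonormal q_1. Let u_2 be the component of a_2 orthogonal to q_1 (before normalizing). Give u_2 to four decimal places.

u_2 = (-0.4762, 2.0000, -3.2381, 1.0476)

a_1 = (-2, 0, -1, -4); ‖a_1‖ = 4.5826, so q_1 = (-0.4364, 0.0000, -0.2182, -0.8729).
q_1·a_2 = (-0.4364)·0 + 0.0000·2 + (-0.2182)·(-3) + (-0.8729)·2 = -1.0911.
u_2 = a_2 + 1.0911·q_1 = (-0.4762, 2.0000, -3.2381, 1.0476).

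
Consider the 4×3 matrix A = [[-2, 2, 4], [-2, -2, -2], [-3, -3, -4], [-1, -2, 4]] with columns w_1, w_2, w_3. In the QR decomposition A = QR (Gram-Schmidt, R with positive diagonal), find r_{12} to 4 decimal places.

w_1 = (-2, -2, -3, -1); ‖w_1‖ = 4.2426, so e_1 = (-0.4714, -0.4714, -0.7071, -0.2357).
r_{12} = e_1·w_2 = 2.5927.

r_{12} = 2.5927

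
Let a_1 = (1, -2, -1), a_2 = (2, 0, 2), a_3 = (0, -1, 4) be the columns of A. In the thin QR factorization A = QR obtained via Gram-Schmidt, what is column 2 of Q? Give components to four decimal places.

q_2 = (0.7071, 0.0000, 0.7071)

q_1 = a_1/‖a_1‖ = (1, -2, -1)/2.4495 = (0.4082, -0.8165, -0.4082).
r_{12} = q_1·a_2 = 0.0000.
u_2 = a_2 + 0.0000·q_1 = (2.0000, 0.0000, 2.0000).
‖u_2‖ = 2.8284, so q_2 = (0.7071, 0.0000, 0.7071).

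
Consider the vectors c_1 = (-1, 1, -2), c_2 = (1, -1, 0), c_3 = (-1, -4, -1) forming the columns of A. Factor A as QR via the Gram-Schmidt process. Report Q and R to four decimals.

Q = [[-0.4082, 0.5774, -0.7071], [0.4082, -0.5774, -0.7071], [-0.8165, -0.5774, 0.0000]], R = [[2.4495, -0.8165, -0.4082], [0.0000, 1.1547, 2.3094], [0.0000, 0.0000, 3.5355]]

c_1 = (-1, 1, -2); ‖c_1‖ = 2.4495, so e_1 = (-0.4082, 0.4082, -0.8165).
e_1·c_2 = (-0.4082)·1 + 0.4082·(-1) + (-0.8165)·0 = -0.8165.
u_2 = c_2 + 0.8165·e_1 = (0.6667, -0.6667, -0.6667).
‖u_2‖ = 1.1547, so e_2 = (0.5774, -0.5774, -0.5774).
e_1·c_3 = (-0.4082)·(-1) + 0.4082·(-4) + (-0.8165)·(-1) = -0.4082; e_2·c_3 = 0.5774·(-1) + (-0.5774)·(-4) + (-0.5774)·(-1) = 2.3094.
u_3 = c_3 + 0.4082·e_1 − 2.3094·e_2 = (-2.5000, -2.5000, 0.0000).
‖u_3‖ = 3.5355, so e_3 = (-0.7071, -0.7071, 0.0000).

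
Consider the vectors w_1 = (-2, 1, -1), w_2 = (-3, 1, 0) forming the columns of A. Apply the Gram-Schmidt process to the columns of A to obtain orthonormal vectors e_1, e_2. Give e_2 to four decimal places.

e_2 = (-0.4924, -0.1231, 0.8616)

w_1 = (-2, 1, -1); ‖w_1‖ = 2.4495, so e_1 = (-0.8165, 0.4082, -0.4082).
e_1·w_2 = (-0.8165)·(-3) + 0.4082·1 + (-0.4082)·0 = 2.8577.
u_2 = w_2 − 2.8577·e_1 = (-0.6667, -0.1667, 1.1667).
‖u_2‖ = 1.3540, so e_2 = (-0.4924, -0.1231, 0.8616).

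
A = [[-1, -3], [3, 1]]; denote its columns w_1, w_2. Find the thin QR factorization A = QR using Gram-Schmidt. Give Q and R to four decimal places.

Q = [[-0.3162, -0.9487], [0.9487, -0.3162]], R = [[3.1623, 1.8974], [0.0000, 2.5298]]

q_1 = w_1/‖w_1‖ = (-1, 3)/3.1623 = (-0.3162, 0.9487).
r_{12} = q_1·w_2 = 1.8974.
u_2 = w_2 − 1.8974·q_1 = (-2.4000, -0.8000).
‖u_2‖ = 2.5298, so q_2 = (-0.9487, -0.3162).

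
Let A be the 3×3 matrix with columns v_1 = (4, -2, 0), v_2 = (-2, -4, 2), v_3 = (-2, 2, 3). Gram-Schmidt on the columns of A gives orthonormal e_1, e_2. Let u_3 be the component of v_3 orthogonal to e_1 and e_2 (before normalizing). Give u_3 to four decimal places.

u_3 = (0.5667, 1.1333, 2.8333)

e_1 = v_1/‖v_1‖ = (4, -2, 0)/4.4721 = (0.8944, -0.4472, 0.0000).
r_{12} = e_1·v_2 = 0.0000.
u_2 = v_2 + 0.0000·e_1 = (-2.0000, -4.0000, 2.0000).
‖u_2‖ = 4.8990, so e_2 = (-0.4082, -0.8165, 0.4082).
r_{13} = e_1·v_3 = -2.6833; r_{23} = e_2·v_3 = 0.4082.
u_3 = v_3 + 2.6833·e_1 − 0.4082·e_2 = (0.5667, 1.1333, 2.8333).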